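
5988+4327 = 10315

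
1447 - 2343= -896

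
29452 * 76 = 2238352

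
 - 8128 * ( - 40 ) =325120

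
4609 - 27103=-22494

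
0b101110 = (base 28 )1I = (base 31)1f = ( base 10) 46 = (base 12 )3a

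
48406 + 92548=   140954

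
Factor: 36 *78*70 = 2^4  *3^3 *5^1*7^1*13^1 = 196560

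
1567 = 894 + 673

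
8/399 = 8/399 =0.02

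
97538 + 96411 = 193949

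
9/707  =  9/707 = 0.01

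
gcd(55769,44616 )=1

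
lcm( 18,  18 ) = 18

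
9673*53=512669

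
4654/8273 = 4654/8273 = 0.56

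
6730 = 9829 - 3099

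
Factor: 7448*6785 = 50534680 = 2^3*5^1*7^2  *  19^1*23^1*59^1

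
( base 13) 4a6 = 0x32C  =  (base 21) 1he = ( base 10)812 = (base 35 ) N7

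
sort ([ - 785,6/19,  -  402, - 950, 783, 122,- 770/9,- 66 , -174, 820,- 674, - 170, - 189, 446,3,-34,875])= [  -  950,-785, - 674, - 402, - 189, - 174, - 170, -770/9, - 66, - 34 , 6/19,3,122 , 446,783,820,875]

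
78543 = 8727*9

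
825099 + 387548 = 1212647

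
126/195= 42/65 = 0.65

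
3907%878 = 395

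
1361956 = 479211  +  882745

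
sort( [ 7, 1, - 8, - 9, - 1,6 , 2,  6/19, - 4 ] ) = [- 9,  -  8, - 4 ,  -  1, 6/19 , 1,2 , 6,7]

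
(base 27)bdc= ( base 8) 20276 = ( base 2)10000010111110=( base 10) 8382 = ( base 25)DA7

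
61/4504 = 61/4504 = 0.01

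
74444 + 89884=164328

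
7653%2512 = 117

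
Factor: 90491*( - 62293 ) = -5636955863 = - 7^1*11^1*17^1*809^1*5323^1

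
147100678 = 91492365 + 55608313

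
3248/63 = 464/9 = 51.56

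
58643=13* 4511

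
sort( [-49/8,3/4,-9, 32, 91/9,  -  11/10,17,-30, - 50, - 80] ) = [ -80,-50, -30,- 9,-49/8,  -  11/10 , 3/4,  91/9,17,  32]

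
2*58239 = 116478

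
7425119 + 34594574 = 42019693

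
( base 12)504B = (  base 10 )8699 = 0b10000111111011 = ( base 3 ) 102221012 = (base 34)7ht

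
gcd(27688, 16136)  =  8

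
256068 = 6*42678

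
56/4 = 14 = 14.00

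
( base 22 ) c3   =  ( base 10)267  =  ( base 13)177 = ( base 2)100001011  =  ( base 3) 100220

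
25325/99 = 25325/99 = 255.81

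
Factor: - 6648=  -2^3*3^1*277^1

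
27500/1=27500= 27500.00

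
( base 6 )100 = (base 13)2A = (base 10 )36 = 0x24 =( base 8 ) 44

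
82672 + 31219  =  113891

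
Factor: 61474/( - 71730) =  - 30737/35865 = -3^( - 2 )*5^( - 1)*7^1*797^(  -  1)*4391^1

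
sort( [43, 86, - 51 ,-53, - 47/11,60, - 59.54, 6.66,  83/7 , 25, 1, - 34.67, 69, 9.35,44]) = [ - 59.54  , - 53, - 51, - 34.67, - 47/11,  1,  6.66,  9.35, 83/7,  25,  43,44 , 60,69 , 86]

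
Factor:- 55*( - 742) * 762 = 2^2*3^1*5^1*7^1*11^1 * 53^1*127^1 =31097220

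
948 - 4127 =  - 3179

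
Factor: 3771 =3^2*419^1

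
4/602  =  2/301 =0.01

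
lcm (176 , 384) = 4224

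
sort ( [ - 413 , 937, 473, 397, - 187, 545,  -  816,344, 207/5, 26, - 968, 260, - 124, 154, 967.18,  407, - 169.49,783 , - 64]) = [  -  968, - 816, - 413, - 187,-169.49, - 124, - 64, 26, 207/5, 154, 260, 344, 397, 407, 473, 545, 783,937 , 967.18]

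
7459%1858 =27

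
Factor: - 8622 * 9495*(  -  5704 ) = 2^4*3^4*5^1*23^1*31^1*211^1*479^1 = 466963036560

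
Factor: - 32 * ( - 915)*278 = 2^6*3^1 * 5^1*61^1*139^1 = 8139840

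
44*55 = 2420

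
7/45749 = 7/45749 = 0.00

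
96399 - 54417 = 41982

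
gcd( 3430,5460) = 70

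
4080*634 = 2586720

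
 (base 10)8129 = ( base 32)7U1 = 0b1111111000001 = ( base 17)1b23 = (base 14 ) 2D69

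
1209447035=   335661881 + 873785154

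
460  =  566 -106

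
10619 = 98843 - 88224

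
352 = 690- 338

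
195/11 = 17 + 8/11 = 17.73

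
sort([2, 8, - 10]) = [ - 10,2,  8 ]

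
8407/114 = 8407/114 = 73.75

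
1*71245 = 71245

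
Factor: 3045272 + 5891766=8937038 = 2^1*11^1*271^1*1499^1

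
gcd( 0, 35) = 35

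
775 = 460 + 315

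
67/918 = 67/918 =0.07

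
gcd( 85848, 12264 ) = 12264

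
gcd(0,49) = 49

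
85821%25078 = 10587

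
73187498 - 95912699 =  - 22725201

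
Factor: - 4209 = -3^1 *23^1 * 61^1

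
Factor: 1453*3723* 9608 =2^3*3^1 *17^1 * 73^1 * 1201^1 *1453^1 = 51974658552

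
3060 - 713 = 2347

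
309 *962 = 297258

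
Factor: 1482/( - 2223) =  - 2/3 = - 2^1 * 3^( - 1) 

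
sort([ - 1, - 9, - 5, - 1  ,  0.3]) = [ - 9, - 5, - 1, - 1,0.3]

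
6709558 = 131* 51218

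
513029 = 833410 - 320381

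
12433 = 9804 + 2629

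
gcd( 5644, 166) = 166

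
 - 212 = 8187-8399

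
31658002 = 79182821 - 47524819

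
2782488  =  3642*764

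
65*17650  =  1147250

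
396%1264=396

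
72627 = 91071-18444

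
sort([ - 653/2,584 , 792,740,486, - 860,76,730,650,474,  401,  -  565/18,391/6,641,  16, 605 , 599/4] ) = [  -  860, - 653/2, - 565/18,  16,391/6,76,599/4,401, 474, 486,584, 605,641, 650,  730,  740,792 ]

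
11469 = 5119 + 6350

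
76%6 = 4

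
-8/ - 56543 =8/56543 = 0.00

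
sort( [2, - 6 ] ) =[ - 6,2 ] 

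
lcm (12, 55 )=660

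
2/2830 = 1/1415  =  0.00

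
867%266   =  69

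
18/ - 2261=-18/2261 =- 0.01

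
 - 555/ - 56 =9 + 51/56 = 9.91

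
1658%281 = 253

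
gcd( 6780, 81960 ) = 60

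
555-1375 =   -  820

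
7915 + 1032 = 8947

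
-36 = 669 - 705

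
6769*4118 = 27874742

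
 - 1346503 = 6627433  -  7973936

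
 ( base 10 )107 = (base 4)1223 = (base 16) 6b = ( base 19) 5c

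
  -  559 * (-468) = 261612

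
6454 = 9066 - 2612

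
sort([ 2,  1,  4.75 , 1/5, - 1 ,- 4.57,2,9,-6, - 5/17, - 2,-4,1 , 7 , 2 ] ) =[ - 6, - 4.57,-4, - 2, - 1,-5/17,1/5, 1, 1, 2,2, 2 , 4.75 , 7, 9]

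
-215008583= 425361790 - 640370373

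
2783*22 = 61226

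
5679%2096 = 1487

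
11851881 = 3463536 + 8388345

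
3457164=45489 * 76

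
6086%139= 109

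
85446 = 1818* 47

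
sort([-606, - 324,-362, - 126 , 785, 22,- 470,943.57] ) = [ - 606, - 470,  -  362, - 324,-126,22, 785,943.57]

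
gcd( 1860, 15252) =372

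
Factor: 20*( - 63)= - 1260 = -2^2*3^2*5^1*7^1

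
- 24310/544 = -715/16 = - 44.69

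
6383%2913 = 557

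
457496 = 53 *8632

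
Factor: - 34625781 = - 3^2*3847309^1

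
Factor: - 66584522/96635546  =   - 7^( -2 )*29^1*163^1*569^(-1 )*1733^ ( - 1 ) * 7043^1 = - 33292261/48317773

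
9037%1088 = 333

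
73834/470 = 157+ 22/235 = 157.09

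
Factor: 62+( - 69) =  - 7^1= - 7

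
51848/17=3049  +  15/17 = 3049.88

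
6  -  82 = -76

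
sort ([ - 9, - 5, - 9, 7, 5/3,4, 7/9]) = [ - 9, -9, - 5, 7/9, 5/3,  4,7 ]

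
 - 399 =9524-9923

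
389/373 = 1 + 16/373 = 1.04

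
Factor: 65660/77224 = 335/394  =  2^(- 1)*5^1*67^1*197^( - 1)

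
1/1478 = 1/1478 = 0.00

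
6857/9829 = 6857/9829 = 0.70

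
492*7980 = 3926160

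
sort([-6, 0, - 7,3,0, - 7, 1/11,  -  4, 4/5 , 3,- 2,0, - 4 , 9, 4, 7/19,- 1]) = [  -  7, - 7 , - 6 , - 4,-4, - 2,- 1,  0,  0, 0, 1/11, 7/19,4/5,3 , 3,4, 9 ]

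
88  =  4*22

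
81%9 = 0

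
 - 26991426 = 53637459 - 80628885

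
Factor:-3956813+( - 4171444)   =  -3^1*19^1*142601^1 =-  8128257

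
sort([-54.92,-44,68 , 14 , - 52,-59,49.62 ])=[-59,-54.92,-52, - 44, 14, 49.62 , 68]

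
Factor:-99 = - 3^2*11^1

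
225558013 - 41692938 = 183865075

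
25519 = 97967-72448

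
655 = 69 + 586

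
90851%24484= 17399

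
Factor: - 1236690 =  - 2^1*3^2*5^1 *7^1*13^1*151^1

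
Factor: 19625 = 5^3*157^1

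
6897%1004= 873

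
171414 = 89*1926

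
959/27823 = 959/27823 = 0.03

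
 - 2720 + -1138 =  - 3858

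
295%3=1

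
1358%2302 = 1358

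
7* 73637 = 515459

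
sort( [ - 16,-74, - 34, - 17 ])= [ - 74, - 34, - 17, - 16 ] 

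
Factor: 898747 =59^1*15233^1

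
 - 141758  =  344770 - 486528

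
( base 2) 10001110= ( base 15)97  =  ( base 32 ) 4E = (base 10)142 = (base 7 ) 262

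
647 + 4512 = 5159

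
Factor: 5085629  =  5085629^1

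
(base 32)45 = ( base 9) 157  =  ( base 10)133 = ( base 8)205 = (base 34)3v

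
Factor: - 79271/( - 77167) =17^1 * 4663^1*77167^( - 1)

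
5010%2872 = 2138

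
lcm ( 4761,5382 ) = 123786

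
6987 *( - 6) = - 41922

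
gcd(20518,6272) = 2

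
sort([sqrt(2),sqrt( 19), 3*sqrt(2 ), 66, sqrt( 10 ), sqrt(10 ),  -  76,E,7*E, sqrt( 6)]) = [ - 76  ,  sqrt ( 2),  sqrt(  6 ),E, sqrt( 10),sqrt( 10),3 * sqrt( 2 ),sqrt(19), 7 * E,66]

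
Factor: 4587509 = 263^1*17443^1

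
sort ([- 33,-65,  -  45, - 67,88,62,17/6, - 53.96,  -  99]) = [  -  99,- 67,  -  65, - 53.96,  -  45, - 33,17/6,62,88] 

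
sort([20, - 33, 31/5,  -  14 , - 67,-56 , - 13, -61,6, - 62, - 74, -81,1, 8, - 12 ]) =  [  -  81,- 74, - 67 , - 62 , - 61, - 56,- 33,  -  14 ,  -  13, - 12,1,6 , 31/5,8, 20 ] 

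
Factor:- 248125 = -5^4*397^1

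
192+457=649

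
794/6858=397/3429 = 0.12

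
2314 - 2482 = -168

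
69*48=3312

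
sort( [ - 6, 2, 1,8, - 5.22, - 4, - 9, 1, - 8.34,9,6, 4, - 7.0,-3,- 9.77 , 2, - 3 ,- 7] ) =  [  -  9.77, - 9, - 8.34,-7.0, - 7,  -  6, - 5.22,-4,-3  , - 3,1,  1,2, 2,4, 6,8,9 ] 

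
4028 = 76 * 53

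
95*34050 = 3234750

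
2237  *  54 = 120798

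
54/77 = 54/77 = 0.70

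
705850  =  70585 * 10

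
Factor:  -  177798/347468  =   - 2^ (-1)*3^1 * 11^( - 1) *53^( - 1) * 149^( -1 )*29633^1  =  -88899/173734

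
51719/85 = 608  +  39/85 = 608.46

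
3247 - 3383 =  - 136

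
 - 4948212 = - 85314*58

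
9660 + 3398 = 13058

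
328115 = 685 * 479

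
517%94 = 47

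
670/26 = 335/13 = 25.77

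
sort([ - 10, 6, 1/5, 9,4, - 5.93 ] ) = [ - 10, -5.93, 1/5,4,6, 9 ] 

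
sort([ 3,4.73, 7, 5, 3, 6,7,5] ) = [ 3, 3,  4.73, 5, 5,  6, 7, 7] 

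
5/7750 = 1/1550 = 0.00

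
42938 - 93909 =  - 50971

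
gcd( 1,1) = 1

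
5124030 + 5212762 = 10336792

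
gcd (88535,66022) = 1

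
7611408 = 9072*839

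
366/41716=183/20858= 0.01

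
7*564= 3948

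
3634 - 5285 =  - 1651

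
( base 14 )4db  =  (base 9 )1305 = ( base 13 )5A2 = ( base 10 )977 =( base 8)1721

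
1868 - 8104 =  - 6236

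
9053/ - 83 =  - 110+77/83 =- 109.07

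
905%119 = 72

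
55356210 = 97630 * 567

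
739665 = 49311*15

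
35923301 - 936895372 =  - 900972071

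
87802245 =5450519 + 82351726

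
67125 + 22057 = 89182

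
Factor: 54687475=5^2*29^1*75431^1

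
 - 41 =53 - 94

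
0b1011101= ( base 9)113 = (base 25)3i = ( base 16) 5d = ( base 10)93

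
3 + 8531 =8534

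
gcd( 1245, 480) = 15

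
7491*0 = 0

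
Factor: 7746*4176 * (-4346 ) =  - 2^6 * 3^3* 29^1*41^1*53^1*1291^1 = - 140581348416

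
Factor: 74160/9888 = 2^( - 1 )*3^1*5^1 = 15/2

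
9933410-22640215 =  - 12706805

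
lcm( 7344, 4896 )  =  14688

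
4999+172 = 5171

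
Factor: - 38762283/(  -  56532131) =3^1*7^2*457^1*577^1*56532131^( - 1)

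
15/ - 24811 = -1 + 24796/24811 = - 0.00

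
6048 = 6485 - 437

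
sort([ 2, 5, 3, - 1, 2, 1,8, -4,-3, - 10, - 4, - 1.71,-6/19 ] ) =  [ - 10, - 4,- 4,  -  3, -1.71, - 1, - 6/19,  1 , 2,2, 3, 5, 8]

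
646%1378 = 646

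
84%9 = 3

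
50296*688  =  34603648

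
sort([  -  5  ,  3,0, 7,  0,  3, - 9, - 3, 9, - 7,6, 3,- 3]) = [-9, - 7, - 5, - 3, - 3, 0,0, 3,  3,  3, 6,7,9] 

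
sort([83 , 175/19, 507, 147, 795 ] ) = [ 175/19, 83, 147,507, 795 ] 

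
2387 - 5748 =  - 3361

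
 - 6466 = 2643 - 9109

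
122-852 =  - 730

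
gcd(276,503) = 1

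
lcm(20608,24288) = 680064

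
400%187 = 26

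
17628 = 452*39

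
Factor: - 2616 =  - 2^3*3^1*109^1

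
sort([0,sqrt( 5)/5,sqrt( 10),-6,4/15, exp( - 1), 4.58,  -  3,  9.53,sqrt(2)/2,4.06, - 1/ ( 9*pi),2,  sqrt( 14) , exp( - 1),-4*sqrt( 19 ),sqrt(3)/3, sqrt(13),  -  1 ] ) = [-4* sqrt(19 ), - 6,-3,-1, - 1/( 9 * pi),0, 4/15, exp(-1),exp(  -  1),sqrt(5)/5 , sqrt(3 )/3, sqrt(2)/2,  2 , sqrt ( 10), sqrt(13),  sqrt (14),4.06, 4.58, 9.53 ] 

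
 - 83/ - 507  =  83/507 = 0.16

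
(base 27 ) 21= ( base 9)61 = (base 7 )106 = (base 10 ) 55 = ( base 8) 67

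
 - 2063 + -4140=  - 6203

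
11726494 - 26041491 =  - 14314997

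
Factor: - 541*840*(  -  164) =74528160 = 2^5*3^1*5^1*7^1*41^1*541^1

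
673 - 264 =409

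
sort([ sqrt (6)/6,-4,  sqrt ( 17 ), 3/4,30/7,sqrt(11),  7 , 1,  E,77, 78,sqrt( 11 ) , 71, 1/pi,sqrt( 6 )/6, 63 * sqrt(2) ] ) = [ - 4, 1/pi,  sqrt(6)/6,  sqrt (6 )/6,3/4, 1, E, sqrt( 11), sqrt( 11), sqrt(17) , 30/7, 7, 71,77,78,63*sqrt ( 2) ] 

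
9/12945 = 3/4315 = 0.00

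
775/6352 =775/6352 =0.12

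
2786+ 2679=5465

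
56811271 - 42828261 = 13983010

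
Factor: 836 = 2^2*11^1 *19^1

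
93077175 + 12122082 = 105199257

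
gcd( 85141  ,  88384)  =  1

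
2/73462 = 1/36731 = 0.00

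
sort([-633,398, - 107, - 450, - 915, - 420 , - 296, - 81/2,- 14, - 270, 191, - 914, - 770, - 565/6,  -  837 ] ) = [  -  915, - 914 , - 837, - 770, - 633, - 450,  -  420,-296, - 270, - 107, - 565/6,-81/2, - 14, 191, 398] 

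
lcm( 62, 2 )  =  62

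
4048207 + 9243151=13291358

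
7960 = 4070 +3890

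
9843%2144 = 1267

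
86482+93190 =179672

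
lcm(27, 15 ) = 135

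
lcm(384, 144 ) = 1152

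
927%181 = 22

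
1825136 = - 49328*( - 37) 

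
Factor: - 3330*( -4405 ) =14668650 =2^1*3^2*5^2*37^1*881^1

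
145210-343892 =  - 198682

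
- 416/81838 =-1+40711/40919 =- 0.01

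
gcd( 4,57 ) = 1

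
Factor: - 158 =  - 2^1*79^1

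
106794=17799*6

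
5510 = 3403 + 2107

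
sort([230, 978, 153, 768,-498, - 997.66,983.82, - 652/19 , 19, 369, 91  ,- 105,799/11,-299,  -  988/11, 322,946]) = [  -  997.66, - 498,- 299, - 105, - 988/11,-652/19, 19,799/11, 91,153 , 230,322,369, 768,946, 978,983.82] 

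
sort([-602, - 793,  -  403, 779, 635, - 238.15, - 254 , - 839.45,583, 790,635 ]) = [ - 839.45, - 793, - 602, - 403, - 254, - 238.15 , 583 , 635, 635, 779,790 ] 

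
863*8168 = 7048984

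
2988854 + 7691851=10680705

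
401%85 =61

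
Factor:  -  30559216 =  - 2^4 *1909951^1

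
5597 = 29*193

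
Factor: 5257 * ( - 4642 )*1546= - 37727028724 =- 2^2 * 7^1*11^1 * 211^1 * 751^1 * 773^1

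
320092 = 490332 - 170240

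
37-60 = - 23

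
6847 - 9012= - 2165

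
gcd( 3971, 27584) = 1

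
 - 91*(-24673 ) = 2245243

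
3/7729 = 3/7729 = 0.00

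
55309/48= 1152 + 13/48 = 1152.27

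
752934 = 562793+190141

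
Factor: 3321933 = 3^1*457^1 * 2423^1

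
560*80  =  44800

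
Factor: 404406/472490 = 3^3*5^( - 1 )*37^( - 1)*1277^( - 1)*7489^1 = 202203/236245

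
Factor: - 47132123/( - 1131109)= 7^( - 1 )*349^(-1 )*463^(-1)*47132123^1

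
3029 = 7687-4658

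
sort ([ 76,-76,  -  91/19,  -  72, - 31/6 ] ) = [-76, - 72, - 31/6, - 91/19, 76]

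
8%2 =0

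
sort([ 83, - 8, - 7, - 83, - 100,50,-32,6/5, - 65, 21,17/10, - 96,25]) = [-100, - 96,-83, - 65, - 32,  -  8, -7 , 6/5, 17/10, 21,25, 50, 83 ] 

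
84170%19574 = 5874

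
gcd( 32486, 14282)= 74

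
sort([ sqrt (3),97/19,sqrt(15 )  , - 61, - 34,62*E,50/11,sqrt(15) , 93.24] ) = [ - 61,  -  34, sqrt ( 3),sqrt( 15), sqrt( 15),50/11,  97/19,93.24,62 * E ]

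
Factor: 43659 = 3^4 *7^2 * 11^1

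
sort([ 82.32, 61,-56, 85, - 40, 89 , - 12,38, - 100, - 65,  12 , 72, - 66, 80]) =[ - 100, - 66,  -  65, - 56,  -  40,- 12, 12 , 38, 61, 72,80,82.32, 85 , 89 ]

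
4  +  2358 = 2362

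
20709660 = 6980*2967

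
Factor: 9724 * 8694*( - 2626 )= - 222003237456 = - 2^4 * 3^3*7^1*11^1*13^2*17^1*23^1 * 101^1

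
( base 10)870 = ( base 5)11440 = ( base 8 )1546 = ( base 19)27F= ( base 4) 31212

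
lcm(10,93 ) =930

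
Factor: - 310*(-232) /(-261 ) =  - 2480/9 =-2^4*3^ ( - 2 ) * 5^1*31^1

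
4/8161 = 4/8161 = 0.00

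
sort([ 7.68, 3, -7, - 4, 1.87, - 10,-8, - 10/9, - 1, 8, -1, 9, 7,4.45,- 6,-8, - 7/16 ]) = [ - 10 , - 8, - 8, - 7, - 6, - 4, - 10/9 , - 1, - 1, - 7/16, 1.87, 3, 4.45,7, 7.68,  8, 9] 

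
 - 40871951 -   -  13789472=-27082479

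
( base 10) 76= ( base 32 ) 2c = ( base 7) 136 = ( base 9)84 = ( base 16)4c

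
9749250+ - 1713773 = 8035477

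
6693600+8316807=15010407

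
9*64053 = 576477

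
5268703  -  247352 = 5021351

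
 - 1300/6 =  - 217 + 1/3=-  216.67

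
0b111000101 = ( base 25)I3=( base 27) gl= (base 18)173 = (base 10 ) 453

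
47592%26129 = 21463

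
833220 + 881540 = 1714760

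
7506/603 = 12  +  30/67 = 12.45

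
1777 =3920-2143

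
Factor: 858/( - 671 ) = -78/61 = - 2^1*3^1*13^1*61^(-1 ) 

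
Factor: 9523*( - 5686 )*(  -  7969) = 2^1*13^1*89^1*107^1  *  613^1*2843^1 = 431503642882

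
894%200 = 94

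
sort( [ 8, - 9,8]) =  [ - 9,  8,8] 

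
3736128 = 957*3904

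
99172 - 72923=26249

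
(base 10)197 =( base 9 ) 238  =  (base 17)BA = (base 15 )D2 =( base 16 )C5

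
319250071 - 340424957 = -21174886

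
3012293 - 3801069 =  - 788776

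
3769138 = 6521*578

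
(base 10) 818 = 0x332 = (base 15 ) 398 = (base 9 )1108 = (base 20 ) 20i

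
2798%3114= 2798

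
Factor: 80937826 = 2^1*131^1*308923^1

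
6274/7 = 6274/7 = 896.29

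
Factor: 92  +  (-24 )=68= 2^2*17^1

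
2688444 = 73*36828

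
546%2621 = 546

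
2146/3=715+1/3 = 715.33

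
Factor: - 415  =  - 5^1*83^1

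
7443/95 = 78 +33/95 = 78.35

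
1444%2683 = 1444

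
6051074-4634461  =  1416613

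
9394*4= 37576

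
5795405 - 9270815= - 3475410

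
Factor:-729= - 3^6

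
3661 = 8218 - 4557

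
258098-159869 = 98229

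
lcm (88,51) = 4488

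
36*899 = 32364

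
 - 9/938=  - 9/938 = - 0.01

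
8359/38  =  219+37/38 = 219.97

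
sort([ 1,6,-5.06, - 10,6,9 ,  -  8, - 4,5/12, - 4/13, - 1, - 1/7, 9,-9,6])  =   [ - 10, - 9  , - 8, - 5.06, - 4, - 1,- 4/13,  -  1/7, 5/12,1,6,6,6, 9,9]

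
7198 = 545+6653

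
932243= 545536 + 386707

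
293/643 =293/643 =0.46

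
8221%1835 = 881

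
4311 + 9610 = 13921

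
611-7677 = - 7066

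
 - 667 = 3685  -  4352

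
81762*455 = 37201710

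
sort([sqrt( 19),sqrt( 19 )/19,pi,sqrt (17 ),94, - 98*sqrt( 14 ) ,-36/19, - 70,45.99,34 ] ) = [  -  98*sqrt( 14), - 70, - 36/19,sqrt( 19 ) /19, pi,sqrt( 17),sqrt (19),34,45.99, 94]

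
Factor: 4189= 59^1*71^1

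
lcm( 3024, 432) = 3024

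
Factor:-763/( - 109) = 7^1=7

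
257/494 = 257/494 = 0.52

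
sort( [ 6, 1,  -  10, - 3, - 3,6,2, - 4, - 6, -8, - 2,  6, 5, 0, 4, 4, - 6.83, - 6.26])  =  [ - 10, - 8 ,-6.83, - 6.26, -6, - 4,-3,-3, - 2, 0, 1, 2,4,4,  5 , 6, 6,6]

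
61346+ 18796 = 80142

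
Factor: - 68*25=  -  2^2*5^2*17^1 = - 1700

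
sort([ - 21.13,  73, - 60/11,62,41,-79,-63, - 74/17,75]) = [ - 79, - 63,-21.13,-60/11, - 74/17, 41,62, 73 , 75]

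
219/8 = 27 + 3/8 = 27.38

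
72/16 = 9/2 = 4.50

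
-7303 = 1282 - 8585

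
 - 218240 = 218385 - 436625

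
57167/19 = 3008 + 15/19 = 3008.79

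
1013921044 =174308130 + 839612914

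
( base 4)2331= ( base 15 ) c9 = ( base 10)189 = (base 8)275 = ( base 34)5J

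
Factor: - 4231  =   - 4231^1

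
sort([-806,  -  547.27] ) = [ - 806, - 547.27] 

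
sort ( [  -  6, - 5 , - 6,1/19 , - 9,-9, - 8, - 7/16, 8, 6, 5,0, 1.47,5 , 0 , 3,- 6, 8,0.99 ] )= [ - 9, - 9, - 8, - 6, -6 , - 6, - 5, - 7/16,0, 0, 1/19  ,  0.99, 1.47,3,5,  5,6, 8,8 ]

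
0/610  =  0  =  0.00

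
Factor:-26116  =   - 2^2*6529^1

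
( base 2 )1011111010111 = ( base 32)5UN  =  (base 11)4649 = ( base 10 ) 6103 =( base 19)gh4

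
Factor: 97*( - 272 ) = - 2^4*17^1*97^1=-26384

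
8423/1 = 8423=8423.00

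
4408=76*58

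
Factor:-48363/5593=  - 147/17 = - 3^1*7^2*17^(  -  1 )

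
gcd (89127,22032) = 27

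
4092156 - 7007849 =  -2915693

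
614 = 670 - 56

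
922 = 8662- 7740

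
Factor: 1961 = 37^1*53^1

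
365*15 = 5475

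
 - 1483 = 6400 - 7883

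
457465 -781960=-324495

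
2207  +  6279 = 8486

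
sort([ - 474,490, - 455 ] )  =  [-474, - 455 , 490]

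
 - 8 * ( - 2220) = 17760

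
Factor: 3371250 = 2^1*3^1*5^4*29^1*31^1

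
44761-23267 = 21494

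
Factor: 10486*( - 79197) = -830459742  =  -2^1* 3^1*7^2*107^1 * 26399^1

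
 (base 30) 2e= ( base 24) 32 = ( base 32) 2a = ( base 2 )1001010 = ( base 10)74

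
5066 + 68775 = 73841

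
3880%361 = 270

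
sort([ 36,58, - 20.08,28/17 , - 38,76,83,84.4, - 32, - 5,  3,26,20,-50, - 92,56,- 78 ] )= [-92, - 78, - 50, - 38,-32, - 20.08, - 5,28/17, 3, 20,26,36, 56, 58,76,83, 84.4] 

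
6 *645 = 3870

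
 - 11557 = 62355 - 73912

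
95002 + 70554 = 165556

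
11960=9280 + 2680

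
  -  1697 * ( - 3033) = 5147001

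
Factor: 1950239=23^1*84793^1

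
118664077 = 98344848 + 20319229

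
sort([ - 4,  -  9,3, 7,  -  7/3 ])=[ - 9, - 4, - 7/3, 3,  7]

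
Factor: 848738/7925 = 2^1 *5^( - 2 )*11^1*173^1*223^1*317^( - 1)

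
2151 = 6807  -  4656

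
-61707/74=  - 834 + 9/74  =  -833.88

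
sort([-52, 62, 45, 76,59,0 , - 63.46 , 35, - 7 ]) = [ - 63.46, - 52, - 7 , 0 , 35, 45,59 , 62, 76 ]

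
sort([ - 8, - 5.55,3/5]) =[-8, - 5.55 , 3/5 ]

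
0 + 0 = 0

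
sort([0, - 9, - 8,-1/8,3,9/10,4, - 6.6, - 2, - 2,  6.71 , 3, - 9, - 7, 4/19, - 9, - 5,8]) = [ - 9, - 9, - 9, - 8,  -  7, - 6.6, - 5, - 2, - 2, - 1/8, 0,4/19, 9/10,3,3, 4,6.71,8]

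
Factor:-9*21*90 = - 2^1*3^5*5^1*7^1 =- 17010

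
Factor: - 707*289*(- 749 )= 7^2*17^2*101^1*107^1= 153037927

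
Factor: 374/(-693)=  - 2^1*3^ ( - 2) * 7^( - 1 )*17^1 = - 34/63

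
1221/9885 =407/3295 = 0.12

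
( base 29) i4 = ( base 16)20e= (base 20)166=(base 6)2234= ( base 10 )526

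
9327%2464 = 1935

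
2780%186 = 176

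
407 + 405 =812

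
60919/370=60919/370  =  164.65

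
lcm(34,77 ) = 2618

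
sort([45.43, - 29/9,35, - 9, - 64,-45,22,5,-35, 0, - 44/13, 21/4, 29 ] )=[ - 64, - 45 ,  -  35, - 9, - 44/13,  -  29/9,0, 5, 21/4, 22, 29,35 , 45.43 ] 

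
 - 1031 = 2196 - 3227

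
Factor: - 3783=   -  3^1*13^1*97^1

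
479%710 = 479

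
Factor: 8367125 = 5^3*13^1*19^1*271^1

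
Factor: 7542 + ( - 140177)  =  - 5^1 * 41^1*647^1 =- 132635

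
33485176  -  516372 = 32968804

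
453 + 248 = 701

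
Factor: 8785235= 5^1*107^1 *16421^1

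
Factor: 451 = 11^1*41^1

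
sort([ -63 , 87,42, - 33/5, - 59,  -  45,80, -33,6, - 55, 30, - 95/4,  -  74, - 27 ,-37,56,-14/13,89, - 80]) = [-80, - 74, - 63, - 59,- 55, -45,  -  37,  -  33, - 27, - 95/4 , - 33/5, - 14/13,6, 30,  42, 56,80,87, 89]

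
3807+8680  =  12487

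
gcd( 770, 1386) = 154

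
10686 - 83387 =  - 72701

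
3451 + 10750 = 14201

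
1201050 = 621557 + 579493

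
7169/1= 7169 = 7169.00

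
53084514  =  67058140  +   - 13973626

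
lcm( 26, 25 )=650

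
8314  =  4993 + 3321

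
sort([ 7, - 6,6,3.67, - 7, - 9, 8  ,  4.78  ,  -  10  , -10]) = [ - 10,- 10,- 9 ,-7  , - 6, 3.67,4.78 , 6, 7,8 ] 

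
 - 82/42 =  - 2 + 1/21 = - 1.95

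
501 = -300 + 801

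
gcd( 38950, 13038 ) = 82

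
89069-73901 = 15168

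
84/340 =21/85 = 0.25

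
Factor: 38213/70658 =2^( - 1)*7^( - 2 )*  53^1= 53/98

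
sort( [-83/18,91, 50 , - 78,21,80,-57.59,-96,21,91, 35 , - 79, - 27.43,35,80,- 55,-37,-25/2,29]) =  [ - 96 ,  -  79,-78, - 57.59,-55, - 37,-27.43,-25/2, - 83/18, 21,  21,  29, 35,  35,  50,80,  80 , 91,91 ]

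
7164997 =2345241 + 4819756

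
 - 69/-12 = 5 + 3/4 = 5.75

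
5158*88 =453904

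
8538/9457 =8538/9457   =  0.90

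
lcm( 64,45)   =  2880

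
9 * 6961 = 62649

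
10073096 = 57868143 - 47795047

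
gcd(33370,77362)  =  94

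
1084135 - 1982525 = -898390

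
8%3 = 2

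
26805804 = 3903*6868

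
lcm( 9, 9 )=9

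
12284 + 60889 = 73173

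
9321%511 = 123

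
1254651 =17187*73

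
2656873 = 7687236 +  -5030363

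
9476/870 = 4738/435 = 10.89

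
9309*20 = 186180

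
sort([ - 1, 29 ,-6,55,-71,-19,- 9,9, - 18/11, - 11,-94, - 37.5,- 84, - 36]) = [- 94, - 84,-71, - 37.5 , - 36,-19, - 11, - 9, -6, -18/11, - 1 , 9,29,  55]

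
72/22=3 + 3/11 = 3.27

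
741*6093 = 4514913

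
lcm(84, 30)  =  420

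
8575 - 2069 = 6506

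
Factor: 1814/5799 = 2^1*3^ ( - 1 )*907^1 * 1933^( - 1) 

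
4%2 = 0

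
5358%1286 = 214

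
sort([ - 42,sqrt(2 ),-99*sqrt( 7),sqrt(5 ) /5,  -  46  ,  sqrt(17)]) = [-99 * sqrt( 7),-46, - 42,sqrt( 5)/5,sqrt( 2),sqrt(17 )]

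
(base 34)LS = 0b1011100110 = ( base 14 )3b0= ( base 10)742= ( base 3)1000111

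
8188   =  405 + 7783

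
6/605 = 6/605 =0.01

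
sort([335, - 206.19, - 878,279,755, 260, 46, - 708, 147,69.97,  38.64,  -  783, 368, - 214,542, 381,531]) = [ - 878,  -  783,-708, - 214, - 206.19, 38.64,46,69.97,147,260, 279, 335,368, 381,531,542, 755 ] 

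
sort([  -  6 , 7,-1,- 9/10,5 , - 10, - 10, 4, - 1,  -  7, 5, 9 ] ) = [ - 10, - 10, - 7, - 6, - 1, - 1, - 9/10, 4, 5,5,  7,9]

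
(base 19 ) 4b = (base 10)87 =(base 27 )36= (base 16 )57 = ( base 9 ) 106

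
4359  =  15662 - 11303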